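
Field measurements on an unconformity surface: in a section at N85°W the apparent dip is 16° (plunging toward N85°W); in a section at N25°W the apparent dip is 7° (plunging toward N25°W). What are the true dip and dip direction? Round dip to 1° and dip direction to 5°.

true dip 16°, dip direction 270°

Represent each trace as a vector plunging at its apparent dip toward its trend (east-north-up frame): v₁ = (-0.958, 0.084, -0.276), v₂ = (-0.419, 0.900, -0.122).
Cross product v₁ × v₂ gives the pole to the plane: n ∝ (-0.238, 0.001, 0.826).
True dip = arccos(n_z / |n|) = arccos(0.9610) = 16.1°.
Dip direction = azimuth of (n_x, n_y) = atan2(-0.238, 0.001) = 270°.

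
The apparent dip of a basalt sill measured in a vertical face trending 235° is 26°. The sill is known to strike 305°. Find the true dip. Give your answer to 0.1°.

β = acute angle between strike 305° and section 235° = 70°.
tan(true dip) = tan 26° / sin 70° = 0.5190
δ = arctan(0.5190) = 27.43°

27.4°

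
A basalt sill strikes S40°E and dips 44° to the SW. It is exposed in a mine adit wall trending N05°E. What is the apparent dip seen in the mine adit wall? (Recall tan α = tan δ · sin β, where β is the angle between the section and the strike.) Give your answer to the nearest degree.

34°

Angle between strike (S40°E) and section (N05°E): β = 45°.
tan(apparent dip) = tan 44° · sin 45° = 0.6828
α = arctan(0.6828) = 34.33°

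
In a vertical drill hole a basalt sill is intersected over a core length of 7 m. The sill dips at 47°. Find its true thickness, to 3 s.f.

True thickness t = h · cos(dip) = 7 × cos 47°
t = 7 × 0.6820 = 4.774 m

4.77 m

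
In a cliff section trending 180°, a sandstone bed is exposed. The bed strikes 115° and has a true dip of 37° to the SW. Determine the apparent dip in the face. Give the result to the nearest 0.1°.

The section lies 65° from the strike.
tan α = tan 37° × sin 65° = 0.7536 × 0.9063 = 0.6830
α = arctan(0.6830) = 34.33°

34.3°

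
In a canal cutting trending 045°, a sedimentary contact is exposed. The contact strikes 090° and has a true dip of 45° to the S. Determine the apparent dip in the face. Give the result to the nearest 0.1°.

35.3°

The strike is 090° and the section trends 045°; the acute angle between them is β = 45°.
tan α = tan 45° × sin 45° = 1.0000 × 0.7071 = 0.7071
α = arctan(0.7071) = 35.26°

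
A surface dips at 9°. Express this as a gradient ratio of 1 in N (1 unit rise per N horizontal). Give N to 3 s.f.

1 in 6.31

1 : N means tan θ = 1/N, so N = 1/tan 9° = 1/0.1584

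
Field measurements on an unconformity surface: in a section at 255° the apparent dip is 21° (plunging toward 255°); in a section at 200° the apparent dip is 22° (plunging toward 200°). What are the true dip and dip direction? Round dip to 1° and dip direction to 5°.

Each apparent-dip line lies in the plane. As unit vectors (x east, y north, z up), v₁ plunges 21°→255° and v₂ plunges 22°→200°.
Cross product v₁ × v₂ gives the pole to the plane: n ∝ (-0.222, -0.224, 0.709).
tan δ = √(n_x²+n_y²)/n_z = 0.315/0.709, so δ = 24.0°.
Dip direction = atan2(-0.222, -0.224) = 225° (azimuth of n's horizontal projection).

true dip 24°, dip direction 225°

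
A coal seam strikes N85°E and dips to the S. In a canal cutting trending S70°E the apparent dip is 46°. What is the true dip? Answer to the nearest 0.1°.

β = acute angle between strike N85°E and section S70°E = 25°.
tan(true dip) = tan 46° / sin 25° = 2.4503
δ = arctan(2.4503) = 67.80°

67.8°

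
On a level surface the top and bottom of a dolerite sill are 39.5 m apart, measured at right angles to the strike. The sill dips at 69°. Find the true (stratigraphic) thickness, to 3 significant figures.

True thickness t = w · sin(dip) = 39.5 × sin 69°
t = 39.5 × 0.9336 = 36.876 m

36.9 m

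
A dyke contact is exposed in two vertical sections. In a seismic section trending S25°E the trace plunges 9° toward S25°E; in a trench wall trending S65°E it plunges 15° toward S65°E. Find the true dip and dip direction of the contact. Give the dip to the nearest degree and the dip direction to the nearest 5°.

true dip 16°, dip direction 100°

Each apparent-dip line lies in the plane. As unit vectors (x east, y north, z up), v₁ plunges 9°→S25°E and v₂ plunges 15°→S65°E.
n = v₁ × v₂ = (0.168, -0.029, 0.613) (taken with n_z > 0).
True dip = arccos(n_z / |n|) = arccos(0.9635) = 15.5°.
The horizontal component of n points toward azimuth atan2(n_x, n_y) = 100°, the dip direction.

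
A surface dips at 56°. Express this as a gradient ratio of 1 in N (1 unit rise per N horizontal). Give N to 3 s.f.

1 : N means tan θ = 1/N, so N = 1/tan 56° = 1/1.4826

1 in 0.675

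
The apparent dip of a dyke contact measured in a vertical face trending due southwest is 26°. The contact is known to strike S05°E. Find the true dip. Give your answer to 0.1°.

β = acute angle between strike S05°E and section due southwest = 50°.
tan δ = tan α / sin β = tan 26° / sin 50° = 0.4877 / 0.7660 = 0.6367
δ = arctan(0.6367) = 32.48°

32.5°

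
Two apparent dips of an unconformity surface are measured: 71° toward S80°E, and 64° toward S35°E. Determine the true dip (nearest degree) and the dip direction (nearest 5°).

true dip 71°, dip direction 100°

Each apparent-dip line lies in the plane. As unit vectors (x east, y north, z up), v₁ plunges 71°→S80°E and v₂ plunges 64°→S35°E.
The plane normal is n = v₁ × v₂ ∝ (0.289, -0.050, 0.101).
Dip δ = arctan(|n_h|/n_z) = arctan(0.293/0.101) = 71.0°.
Dip direction = atan2(0.289, -0.050) = 100° (azimuth of n's horizontal projection).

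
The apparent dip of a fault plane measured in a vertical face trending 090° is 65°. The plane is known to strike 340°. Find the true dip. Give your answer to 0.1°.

β = acute angle between strike 340° and section 090° = 70°.
tan(true dip) = tan 65° / sin 70° = 2.2821
δ = arctan(2.2821) = 66.34°

66.3°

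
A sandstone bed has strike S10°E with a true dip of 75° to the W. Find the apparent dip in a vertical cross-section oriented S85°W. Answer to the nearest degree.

The section lies 85° from the strike.
tan α = tan 75° × sin 85° = 3.7321 × 0.9962 = 3.7178
apparent dip = arctan 3.7178 = 74.95°

75°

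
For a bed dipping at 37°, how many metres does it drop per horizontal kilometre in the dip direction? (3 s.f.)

drop per km = 1000 × tan 37° = 1000 × 0.7536

754 m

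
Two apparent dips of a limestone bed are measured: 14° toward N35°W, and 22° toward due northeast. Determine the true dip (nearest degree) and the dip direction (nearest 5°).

Represent each trace as a vector plunging at its apparent dip toward its trend (east-north-up frame): v₁ = (-0.557, 0.795, -0.242), v₂ = (0.656, 0.656, -0.375).
Cross product v₁ × v₂ gives the pole to the plane: n ∝ (0.139, 0.367, 0.886).
True dip = arccos(n_z / |n|) = arccos(0.9143) = 23.9°.
The horizontal component of n points toward azimuth atan2(n_x, n_y) = 21°, the dip direction.

true dip 24°, dip direction 020°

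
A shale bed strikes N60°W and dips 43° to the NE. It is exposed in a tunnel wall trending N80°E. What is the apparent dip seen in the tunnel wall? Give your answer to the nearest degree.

The section lies 40° from the strike.
tan α = tan 43° × sin 40° = 0.9325 × 0.6428 = 0.5994
apparent dip = arctan 0.5994 = 30.94°

31°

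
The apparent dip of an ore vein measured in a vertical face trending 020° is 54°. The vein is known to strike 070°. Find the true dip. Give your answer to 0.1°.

60.9°

β = acute angle between strike 070° and section 020° = 50°.
tan(true dip) = tan 54° / sin 50° = 1.7967
true dip = arctan 1.7967 = 60.90°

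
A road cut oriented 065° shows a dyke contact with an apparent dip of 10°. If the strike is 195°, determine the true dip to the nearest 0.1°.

13.0°

β = acute angle between strike 195° and section 065° = 50°.
tan(true dip) = tan 10° / sin 50° = 0.2302
true dip = arctan 0.2302 = 12.96°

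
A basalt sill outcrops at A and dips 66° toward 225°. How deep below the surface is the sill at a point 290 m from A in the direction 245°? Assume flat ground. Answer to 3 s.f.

612 m

The hole lies 20° from the dip direction, so the down-dip offset is 290 × cos 20° = 272.51 m.
Depth = down-dip offset × tan(dip) = 272.51 × tan 66° = 272.51 × 2.2460
Depth = 612.07 m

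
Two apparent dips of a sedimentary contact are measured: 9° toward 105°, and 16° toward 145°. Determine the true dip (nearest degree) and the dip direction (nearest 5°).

Represent each trace as a vector plunging at its apparent dip toward its trend (east-north-up frame): v₁ = (0.954, -0.256, -0.156), v₂ = (0.551, -0.787, -0.276).
The plane normal is n = v₁ × v₂ ∝ (0.053, -0.177, 0.610).
tan δ = √(n_x²+n_y²)/n_z = 0.184/0.610, so δ = 16.8°.
Dip direction = azimuth of (n_x, n_y) = atan2(0.053, -0.177) = 163°.

true dip 17°, dip direction 165°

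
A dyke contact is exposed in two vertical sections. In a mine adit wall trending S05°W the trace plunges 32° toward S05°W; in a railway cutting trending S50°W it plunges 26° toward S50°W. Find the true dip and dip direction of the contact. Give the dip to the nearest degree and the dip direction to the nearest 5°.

The two traces are lines in the plane: v₁ = (sin 185°·cos 32°, cos 185°·cos 32°, −sin 32°), v₂ = (sin 230°·cos 26°, cos 230°·cos 26°, −sin 26°).
The plane normal is n = v₁ × v₂ ∝ (-0.064, -0.332, 0.539).
tan δ = √(n_x²+n_y²)/n_z = 0.339/0.539, so δ = 32.1°.
Dip direction = azimuth of (n_x, n_y) = atan2(-0.064, -0.332) = 191°.

true dip 32°, dip direction 190°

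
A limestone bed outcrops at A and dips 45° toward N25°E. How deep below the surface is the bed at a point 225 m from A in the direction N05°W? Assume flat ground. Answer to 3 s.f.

195 m

The hole lies 30° from the dip direction, so the down-dip offset is 225 × cos 30° = 194.86 m.
Depth = down-dip offset × tan(dip) = 194.86 × tan 45° = 194.86 × 1.0000
Depth = 194.86 m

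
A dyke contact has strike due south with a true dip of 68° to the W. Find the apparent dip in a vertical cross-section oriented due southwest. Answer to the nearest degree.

60°

The strike is due south and the section trends due southwest; the acute angle between them is β = 45°.
tan(apparent dip) = tan 68° · sin 45° = 1.7502
apparent dip = arctan 1.7502 = 60.26°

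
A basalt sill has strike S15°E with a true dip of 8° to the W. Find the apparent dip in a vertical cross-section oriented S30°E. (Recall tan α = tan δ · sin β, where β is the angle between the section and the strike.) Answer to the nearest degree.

2°

Angle between strike (S15°E) and section (S30°E): β = 15°.
tan α = tan 8° × sin 15° = 0.1405 × 0.2588 = 0.0364
α = arctan(0.0364) = 2.08°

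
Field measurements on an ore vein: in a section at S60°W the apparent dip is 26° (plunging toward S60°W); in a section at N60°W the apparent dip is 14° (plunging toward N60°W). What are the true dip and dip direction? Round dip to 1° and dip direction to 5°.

true dip 26°, dip direction 240°

The two traces are lines in the plane: v₁ = (sin 240°·cos 26°, cos 240°·cos 26°, −sin 26°), v₂ = (sin 300°·cos 14°, cos 300°·cos 14°, −sin 14°).
n = v₁ × v₂ = (-0.321, -0.180, 0.755) (taken with n_z > 0).
tan δ = √(n_x²+n_y²)/n_z = 0.368/0.755, so δ = 26.0°.
Dip direction = atan2(-0.321, -0.180) = 241° (azimuth of n's horizontal projection).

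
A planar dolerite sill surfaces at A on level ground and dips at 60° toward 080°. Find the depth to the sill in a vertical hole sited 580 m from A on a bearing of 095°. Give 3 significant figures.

970 m

The hole lies 15° from the dip direction, so the down-dip offset is 580 × cos 15° = 560.24 m.
Depth = down-dip offset × tan(dip) = 560.24 × tan 60° = 560.24 × 1.7321
Depth = 970.36 m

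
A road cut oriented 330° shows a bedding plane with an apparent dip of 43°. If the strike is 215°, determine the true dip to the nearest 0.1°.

45.8°

The section is 65° from the strike.
tan δ = tan α / sin β = tan 43° / sin 65° = 0.9325 / 0.9063 = 1.0289
true dip = arctan 1.0289 = 45.82°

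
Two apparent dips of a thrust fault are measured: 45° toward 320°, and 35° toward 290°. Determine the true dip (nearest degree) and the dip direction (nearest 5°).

true dip 46°, dip direction 340°

Represent each trace as a vector plunging at its apparent dip toward its trend (east-north-up frame): v₁ = (-0.455, 0.542, -0.707), v₂ = (-0.770, 0.280, -0.574).
Cross product v₁ × v₂ gives the pole to the plane: n ∝ (-0.113, 0.284, 0.290).
True dip = arccos(n_z / |n|) = arccos(0.6884) = 46.5°.
Dip direction = azimuth of (n_x, n_y) = atan2(-0.113, 0.284) = 338°.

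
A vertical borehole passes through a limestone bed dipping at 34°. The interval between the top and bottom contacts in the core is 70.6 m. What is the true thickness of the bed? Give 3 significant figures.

True thickness t = h · cos(dip) = 70.6 × cos 34°
t = 70.6 × 0.8290 = 58.530 m

58.5 m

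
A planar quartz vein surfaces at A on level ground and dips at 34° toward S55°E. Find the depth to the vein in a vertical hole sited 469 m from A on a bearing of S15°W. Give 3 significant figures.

The hole lies 70° from the dip direction, so the down-dip offset is 469 × cos 70° = 160.41 m.
Depth = down-dip offset × tan(dip) = 160.41 × tan 34° = 160.41 × 0.6745
Depth = 108.20 m

108 m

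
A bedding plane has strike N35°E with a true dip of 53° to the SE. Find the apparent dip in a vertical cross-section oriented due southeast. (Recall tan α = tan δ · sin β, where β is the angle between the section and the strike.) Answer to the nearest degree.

The section lies 80° from the strike.
tan α = tan 53° × sin 80° = 1.3270 × 0.9848 = 1.3069
apparent dip = arctan 1.3069 = 52.58°

53°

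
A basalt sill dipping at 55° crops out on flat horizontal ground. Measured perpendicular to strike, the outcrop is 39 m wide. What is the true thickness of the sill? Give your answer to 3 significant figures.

True thickness t = w · sin(dip) = 39 × sin 55°
t = 39 × 0.8192 = 31.947 m

31.9 m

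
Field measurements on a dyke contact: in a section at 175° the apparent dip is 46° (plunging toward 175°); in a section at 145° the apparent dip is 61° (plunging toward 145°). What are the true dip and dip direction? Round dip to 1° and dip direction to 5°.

Each apparent-dip line lies in the plane. As unit vectors (x east, y north, z up), v₁ plunges 46°→175° and v₂ plunges 61°→145°.
n = v₁ × v₂ = (0.320, -0.147, 0.168) (taken with n_z > 0).
True dip = arccos(n_z / |n|) = arccos(0.4317) = 64.4°.
The horizontal component of n points toward azimuth atan2(n_x, n_y) = 115°, the dip direction.

true dip 64°, dip direction 115°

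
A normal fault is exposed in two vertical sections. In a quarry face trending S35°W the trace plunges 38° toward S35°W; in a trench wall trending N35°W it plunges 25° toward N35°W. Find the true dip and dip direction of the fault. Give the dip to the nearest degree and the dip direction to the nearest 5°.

true dip 48°, dip direction 260°

Each apparent-dip line lies in the plane. As unit vectors (x east, y north, z up), v₁ plunges 38°→S35°W and v₂ plunges 25°→N35°W.
Cross product v₁ × v₂ gives the pole to the plane: n ∝ (-0.730, -0.129, 0.671).
Dip δ = arctan(|n_h|/n_z) = arctan(0.741/0.671) = 47.8°.
Dip direction = azimuth of (n_x, n_y) = atan2(-0.730, -0.129) = 260°.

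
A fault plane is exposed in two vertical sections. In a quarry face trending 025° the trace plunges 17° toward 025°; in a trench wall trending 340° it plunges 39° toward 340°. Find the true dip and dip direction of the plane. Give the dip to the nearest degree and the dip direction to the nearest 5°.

The two traces are lines in the plane: v₁ = (sin 25°·cos 17°, cos 25°·cos 17°, −sin 17°), v₂ = (sin 340°·cos 39°, cos 340°·cos 39°, −sin 39°).
n = v₁ × v₂ = (-0.332, 0.332, 0.526) (taken with n_z > 0).
True dip = arccos(n_z / |n|) = arccos(0.7457) = 41.8°.
The horizontal component of n points toward azimuth atan2(n_x, n_y) = 315°, the dip direction.

true dip 42°, dip direction 315°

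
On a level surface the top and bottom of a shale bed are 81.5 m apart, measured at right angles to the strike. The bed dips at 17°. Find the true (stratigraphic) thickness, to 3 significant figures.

23.8 m

True thickness t = w · sin(dip) = 81.5 × sin 17°
t = 81.5 × 0.2924 = 23.828 m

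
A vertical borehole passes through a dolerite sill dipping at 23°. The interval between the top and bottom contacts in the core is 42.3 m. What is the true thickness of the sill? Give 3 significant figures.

True thickness t = h · cos(dip) = 42.3 × cos 23°
t = 42.3 × 0.9205 = 38.937 m

38.9 m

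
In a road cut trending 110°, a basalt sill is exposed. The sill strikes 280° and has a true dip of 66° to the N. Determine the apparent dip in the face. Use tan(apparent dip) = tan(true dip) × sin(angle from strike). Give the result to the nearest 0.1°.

Angle between strike (280°) and section (110°): β = 10°.
tan α = tan 66° × sin 10° = 2.2460 × 0.1736 = 0.3900
apparent dip = arctan 0.3900 = 21.31°

21.3°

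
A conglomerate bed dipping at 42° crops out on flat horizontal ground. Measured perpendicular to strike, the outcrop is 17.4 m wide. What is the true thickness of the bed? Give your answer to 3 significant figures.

11.6 m

True thickness t = w · sin(dip) = 17.4 × sin 42°
t = 17.4 × 0.6691 = 11.643 m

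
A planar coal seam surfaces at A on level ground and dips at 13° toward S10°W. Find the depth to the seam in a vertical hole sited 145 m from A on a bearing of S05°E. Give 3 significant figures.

32.3 m

The hole lies 15° from the dip direction, so the down-dip offset is 145 × cos 15° = 140.06 m.
Depth = down-dip offset × tan(dip) = 140.06 × tan 13° = 140.06 × 0.2309
Depth = 32.34 m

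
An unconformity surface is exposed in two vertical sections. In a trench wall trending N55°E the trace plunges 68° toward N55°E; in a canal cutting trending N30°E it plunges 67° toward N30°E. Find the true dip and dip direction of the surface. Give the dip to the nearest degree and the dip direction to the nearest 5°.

The two traces are lines in the plane: v₁ = (sin 55°·cos 68°, cos 55°·cos 68°, −sin 68°), v₂ = (sin 30°·cos 67°, cos 30°·cos 67°, −sin 67°).
The plane normal is n = v₁ × v₂ ∝ (0.116, 0.101, 0.062).
Dip δ = arctan(|n_h|/n_z) = arctan(0.154/0.062) = 68.1°.
Dip direction = atan2(0.116, 0.101) = 49° (azimuth of n's horizontal projection).

true dip 68°, dip direction 050°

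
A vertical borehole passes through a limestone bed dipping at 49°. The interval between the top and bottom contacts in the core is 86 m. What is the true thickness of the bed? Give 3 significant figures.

56.4 m

True thickness t = h · cos(dip) = 86 × cos 49°
t = 86 × 0.6561 = 56.421 m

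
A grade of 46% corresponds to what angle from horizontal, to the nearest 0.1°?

24.7°

tan θ = 46/100 = 0.4600
θ = arctan(0.4600) = 24.70°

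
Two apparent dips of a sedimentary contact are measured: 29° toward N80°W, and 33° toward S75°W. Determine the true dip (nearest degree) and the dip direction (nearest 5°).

Each apparent-dip line lies in the plane. As unit vectors (x east, y north, z up), v₁ plunges 29°→N80°W and v₂ plunges 33°→S75°W.
The plane normal is n = v₁ × v₂ ∝ (-0.188, -0.076, 0.310).
Dip δ = arctan(|n_h|/n_z) = arctan(0.203/0.310) = 33.2°.
Dip direction = azimuth of (n_x, n_y) = atan2(-0.188, -0.076) = 248°.

true dip 33°, dip direction 250°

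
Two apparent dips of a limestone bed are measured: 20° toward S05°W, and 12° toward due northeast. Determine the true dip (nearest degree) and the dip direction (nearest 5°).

The two traces are lines in the plane: v₁ = (sin 185°·cos 20°, cos 185°·cos 20°, −sin 20°), v₂ = (sin 45°·cos 12°, cos 45°·cos 12°, −sin 12°).
n = v₁ × v₂ = (0.431, -0.254, 0.591) (taken with n_z > 0).
tan δ = √(n_x²+n_y²)/n_z = 0.500/0.591, so δ = 40.3°.
Dip direction = atan2(0.431, -0.254) = 120° (azimuth of n's horizontal projection).

true dip 40°, dip direction 120°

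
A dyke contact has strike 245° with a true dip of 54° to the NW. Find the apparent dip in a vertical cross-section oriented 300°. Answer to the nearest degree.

Angle between strike (245°) and section (300°): β = 55°.
tan(apparent dip) = tan 54° · sin 55° = 1.1275
apparent dip = arctan 1.1275 = 48.43°

48°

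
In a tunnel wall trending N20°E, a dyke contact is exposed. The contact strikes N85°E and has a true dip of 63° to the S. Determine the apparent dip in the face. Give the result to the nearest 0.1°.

60.7°

The strike is N85°E and the section trends N20°E; the acute angle between them is β = 65°.
tan(apparent dip) = tan 63° · sin 65° = 1.7787
α = arctan(1.7787) = 60.66°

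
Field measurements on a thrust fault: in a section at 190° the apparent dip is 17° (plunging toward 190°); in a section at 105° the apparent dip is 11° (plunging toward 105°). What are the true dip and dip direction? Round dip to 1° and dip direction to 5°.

Each apparent-dip line lies in the plane. As unit vectors (x east, y north, z up), v₁ plunges 17°→190° and v₂ plunges 11°→105°.
The plane normal is n = v₁ × v₂ ∝ (0.105, -0.309, 0.935).
Dip δ = arctan(|n_h|/n_z) = arctan(0.326/0.935) = 19.2°.
Dip direction = azimuth of (n_x, n_y) = atan2(0.105, -0.309) = 161°.

true dip 19°, dip direction 160°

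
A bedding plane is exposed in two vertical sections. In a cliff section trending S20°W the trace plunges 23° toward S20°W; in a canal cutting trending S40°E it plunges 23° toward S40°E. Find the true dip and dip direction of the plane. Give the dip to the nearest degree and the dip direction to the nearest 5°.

Represent each trace as a vector plunging at its apparent dip toward its trend (east-north-up frame): v₁ = (-0.315, -0.865, -0.391), v₂ = (0.592, -0.705, -0.391).
n = v₁ × v₂ = (0.062, -0.354, 0.734) (taken with n_z > 0).
True dip = arccos(n_z / |n|) = arccos(0.8979) = 26.1°.
Dip direction = atan2(0.062, -0.354) = 170° (azimuth of n's horizontal projection).

true dip 26°, dip direction 170°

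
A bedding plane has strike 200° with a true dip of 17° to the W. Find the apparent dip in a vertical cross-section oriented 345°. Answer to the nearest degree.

10°

Angle between strike (200°) and section (345°): β = 35°.
tan α = tan 17° × sin 35° = 0.3057 × 0.5736 = 0.1754
apparent dip = arctan 0.1754 = 9.95°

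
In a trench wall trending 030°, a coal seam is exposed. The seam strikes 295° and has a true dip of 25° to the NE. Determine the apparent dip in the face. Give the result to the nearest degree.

25°

The section lies 85° from the strike.
tan α = tan 25° × sin 85° = 0.4663 × 0.9962 = 0.4645
α = arctan(0.4645) = 24.92°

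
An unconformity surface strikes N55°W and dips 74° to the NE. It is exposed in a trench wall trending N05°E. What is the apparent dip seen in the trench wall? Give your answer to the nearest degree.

The strike is N55°W and the section trends N05°E; the acute angle between them is β = 60°.
tan(apparent dip) = tan 74° · sin 60° = 3.0202
apparent dip = arctan 3.0202 = 71.68°

72°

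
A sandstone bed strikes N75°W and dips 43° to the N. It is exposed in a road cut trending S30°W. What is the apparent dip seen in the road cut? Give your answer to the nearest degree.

The strike is N75°W and the section trends S30°W; the acute angle between them is β = 75°.
tan(apparent dip) = tan 43° · sin 75° = 0.9007
α = arctan(0.9007) = 42.01°

42°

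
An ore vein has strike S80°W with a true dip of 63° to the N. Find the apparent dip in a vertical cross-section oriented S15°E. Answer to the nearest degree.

63°

Angle between strike (S80°W) and section (S15°E): β = 85°.
tan(apparent dip) = tan 63° · sin 85° = 1.9551
α = arctan(1.9551) = 62.91°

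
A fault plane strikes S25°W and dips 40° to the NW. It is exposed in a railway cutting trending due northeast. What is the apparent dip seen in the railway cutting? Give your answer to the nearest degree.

The strike is S25°W and the section trends due northeast; the acute angle between them is β = 20°.
tan(apparent dip) = tan 40° · sin 20° = 0.2870
α = arctan(0.2870) = 16.01°

16°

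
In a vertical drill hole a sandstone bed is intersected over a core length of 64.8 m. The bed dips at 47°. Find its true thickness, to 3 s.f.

44.2 m

True thickness t = h · cos(dip) = 64.8 × cos 47°
t = 64.8 × 0.6820 = 44.193 m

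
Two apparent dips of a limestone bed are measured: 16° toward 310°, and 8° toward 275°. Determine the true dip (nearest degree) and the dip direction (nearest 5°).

Represent each trace as a vector plunging at its apparent dip toward its trend (east-north-up frame): v₁ = (-0.736, 0.618, -0.276), v₂ = (-0.986, 0.086, -0.139).
The plane normal is n = v₁ × v₂ ∝ (-0.062, 0.169, 0.546).
Dip δ = arctan(|n_h|/n_z) = arctan(0.180/0.546) = 18.3°.
The horizontal component of n points toward azimuth atan2(n_x, n_y) = 340°, the dip direction.

true dip 18°, dip direction 340°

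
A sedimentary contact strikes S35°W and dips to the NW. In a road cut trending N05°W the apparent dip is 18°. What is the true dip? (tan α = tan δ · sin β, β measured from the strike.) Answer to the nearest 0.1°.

β = acute angle between strike S35°W and section N05°W = 40°.
tan δ = tan α / sin β = tan 18° / sin 40° = 0.3249 / 0.6428 = 0.5055
δ = arctan(0.5055) = 26.82°

26.8°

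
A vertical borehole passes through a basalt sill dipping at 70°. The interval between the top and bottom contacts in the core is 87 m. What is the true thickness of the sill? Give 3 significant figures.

29.8 m

True thickness t = h · cos(dip) = 87 × cos 70°
t = 87 × 0.3420 = 29.756 m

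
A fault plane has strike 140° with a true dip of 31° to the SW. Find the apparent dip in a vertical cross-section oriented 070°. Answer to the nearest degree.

29°

The section lies 70° from the strike.
tan(apparent dip) = tan 31° · sin 70° = 0.5646
α = arctan(0.5646) = 29.45°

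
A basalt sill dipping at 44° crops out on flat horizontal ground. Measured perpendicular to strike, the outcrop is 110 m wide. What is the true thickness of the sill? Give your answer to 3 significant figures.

76.4 m

True thickness t = w · sin(dip) = 110 × sin 44°
t = 110 × 0.6947 = 76.412 m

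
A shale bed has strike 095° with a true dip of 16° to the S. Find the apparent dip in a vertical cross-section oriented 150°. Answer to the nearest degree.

Angle between strike (095°) and section (150°): β = 55°.
tan(apparent dip) = tan 16° · sin 55° = 0.2349
α = arctan(0.2349) = 13.22°

13°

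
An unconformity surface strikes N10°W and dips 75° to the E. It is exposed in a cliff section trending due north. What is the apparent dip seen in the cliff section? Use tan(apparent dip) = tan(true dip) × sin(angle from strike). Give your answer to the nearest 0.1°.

Angle between strike (N10°W) and section (due north): β = 10°.
tan α = tan 75° × sin 10° = 3.7321 × 0.1736 = 0.6481
α = arctan(0.6481) = 32.95°

32.9°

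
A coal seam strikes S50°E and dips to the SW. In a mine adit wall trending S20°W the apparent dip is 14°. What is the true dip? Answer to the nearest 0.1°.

The section is 70° from the strike.
tan(true dip) = tan 14° / sin 70° = 0.2653
true dip = arctan 0.2653 = 14.86°

14.9°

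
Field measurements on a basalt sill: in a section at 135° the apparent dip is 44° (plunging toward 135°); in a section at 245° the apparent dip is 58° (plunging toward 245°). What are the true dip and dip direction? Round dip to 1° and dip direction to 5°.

true dip 66°, dip direction 200°

The two traces are lines in the plane: v₁ = (sin 135°·cos 44°, cos 135°·cos 44°, −sin 44°), v₂ = (sin 245°·cos 58°, cos 245°·cos 58°, −sin 58°).
Cross product v₁ × v₂ gives the pole to the plane: n ∝ (-0.276, -0.765, 0.358).
tan δ = √(n_x²+n_y²)/n_z = 0.813/0.358, so δ = 66.2°.
Dip direction = azimuth of (n_x, n_y) = atan2(-0.276, -0.765) = 200°.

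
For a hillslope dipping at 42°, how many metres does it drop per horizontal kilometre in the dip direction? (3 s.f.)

900 m

drop per km = 1000 × tan 42° = 1000 × 0.9004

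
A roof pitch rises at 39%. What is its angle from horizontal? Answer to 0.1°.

tan θ = 39/100 = 0.3900
θ = arctan(0.3900) = 21.31°

21.3°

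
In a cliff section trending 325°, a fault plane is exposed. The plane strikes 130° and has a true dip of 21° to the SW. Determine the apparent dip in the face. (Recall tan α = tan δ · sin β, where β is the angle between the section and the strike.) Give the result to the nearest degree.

The section lies 15° from the strike.
tan α = tan 21° × sin 15° = 0.3839 × 0.2588 = 0.0994
apparent dip = arctan 0.0994 = 5.67°

6°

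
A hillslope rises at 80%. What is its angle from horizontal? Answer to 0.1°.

38.7°

tan θ = 80/100 = 0.8000
θ = arctan(0.8000) = 38.66°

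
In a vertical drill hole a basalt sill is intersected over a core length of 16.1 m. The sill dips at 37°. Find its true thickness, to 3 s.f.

True thickness t = h · cos(dip) = 16.1 × cos 37°
t = 16.1 × 0.7986 = 12.858 m

12.9 m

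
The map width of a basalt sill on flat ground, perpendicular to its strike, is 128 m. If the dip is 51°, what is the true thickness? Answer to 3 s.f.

99.5 m

True thickness t = w · sin(dip) = 128 × sin 51°
t = 128 × 0.7771 = 99.475 m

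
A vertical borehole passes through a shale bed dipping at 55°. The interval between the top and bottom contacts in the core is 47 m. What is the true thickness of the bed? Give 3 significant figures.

True thickness t = h · cos(dip) = 47 × cos 55°
t = 47 × 0.5736 = 26.958 m

27.0 m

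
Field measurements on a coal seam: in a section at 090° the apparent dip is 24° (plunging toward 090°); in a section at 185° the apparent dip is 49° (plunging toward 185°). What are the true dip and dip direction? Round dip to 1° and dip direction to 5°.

The two traces are lines in the plane: v₁ = (sin 90°·cos 24°, cos 90°·cos 24°, −sin 24°), v₂ = (sin 185°·cos 49°, cos 185°·cos 49°, −sin 49°).
n = v₁ × v₂ = (0.266, -0.713, 0.597) (taken with n_z > 0).
True dip = arccos(n_z / |n|) = arccos(0.6174) = 51.9°.
Dip direction = atan2(0.266, -0.713) = 160° (azimuth of n's horizontal projection).

true dip 52°, dip direction 160°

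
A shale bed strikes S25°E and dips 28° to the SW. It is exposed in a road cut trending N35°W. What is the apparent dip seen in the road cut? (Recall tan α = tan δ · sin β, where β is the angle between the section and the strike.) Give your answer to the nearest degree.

The strike is S25°E and the section trends N35°W; the acute angle between them is β = 10°.
tan(apparent dip) = tan 28° · sin 10° = 0.0923
apparent dip = arctan 0.0923 = 5.28°

5°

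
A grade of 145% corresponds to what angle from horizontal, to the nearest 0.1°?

tan θ = 145/100 = 1.4500
θ = arctan(1.4500) = 55.41°

55.4°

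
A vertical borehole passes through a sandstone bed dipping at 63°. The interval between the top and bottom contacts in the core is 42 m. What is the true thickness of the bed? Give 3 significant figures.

True thickness t = h · cos(dip) = 42 × cos 63°
t = 42 × 0.4540 = 19.068 m

19.1 m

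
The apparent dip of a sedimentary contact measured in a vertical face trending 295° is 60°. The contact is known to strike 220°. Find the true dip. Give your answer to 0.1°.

60.9°

β = acute angle between strike 220° and section 295° = 75°.
tan δ = tan α / sin β = tan 60° / sin 75° = 1.7321 / 0.9659 = 1.7932
true dip = arctan 1.7932 = 60.85°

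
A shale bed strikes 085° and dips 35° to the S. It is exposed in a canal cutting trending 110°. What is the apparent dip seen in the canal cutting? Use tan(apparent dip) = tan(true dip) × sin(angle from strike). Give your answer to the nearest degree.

16°

Angle between strike (085°) and section (110°): β = 25°.
tan(apparent dip) = tan 35° · sin 25° = 0.2959
α = arctan(0.2959) = 16.48°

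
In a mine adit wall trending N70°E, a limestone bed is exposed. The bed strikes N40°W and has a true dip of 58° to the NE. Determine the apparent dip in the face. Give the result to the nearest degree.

56°

The section lies 70° from the strike.
tan α = tan 58° × sin 70° = 1.6003 × 0.9397 = 1.5038
α = arctan(1.5038) = 56.38°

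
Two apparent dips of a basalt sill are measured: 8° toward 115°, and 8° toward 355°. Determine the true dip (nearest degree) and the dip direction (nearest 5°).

true dip 16°, dip direction 055°

Each apparent-dip line lies in the plane. As unit vectors (x east, y north, z up), v₁ plunges 8°→115° and v₂ plunges 8°→355°.
The plane normal is n = v₁ × v₂ ∝ (0.196, 0.137, 0.849).
tan δ = √(n_x²+n_y²)/n_z = 0.239/0.849, so δ = 15.7°.
The horizontal component of n points toward azimuth atan2(n_x, n_y) = 55°, the dip direction.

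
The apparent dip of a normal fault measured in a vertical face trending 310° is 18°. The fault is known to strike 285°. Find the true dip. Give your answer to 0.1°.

37.6°

The section is 25° from the strike.
tan δ = tan α / sin β = tan 18° / sin 25° = 0.3249 / 0.4226 = 0.7688
true dip = arctan 0.7688 = 37.55°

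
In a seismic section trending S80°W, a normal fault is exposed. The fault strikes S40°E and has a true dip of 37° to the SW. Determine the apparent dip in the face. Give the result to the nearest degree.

33°

Angle between strike (S40°E) and section (S80°W): β = 60°.
tan(apparent dip) = tan 37° · sin 60° = 0.6526
apparent dip = arctan 0.6526 = 33.13°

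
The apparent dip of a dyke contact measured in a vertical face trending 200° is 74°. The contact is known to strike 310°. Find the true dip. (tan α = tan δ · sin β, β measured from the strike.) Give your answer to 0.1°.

β = acute angle between strike 310° and section 200° = 70°.
tan(true dip) = tan 74° / sin 70° = 3.7112
δ = arctan(3.7112) = 74.92°

74.9°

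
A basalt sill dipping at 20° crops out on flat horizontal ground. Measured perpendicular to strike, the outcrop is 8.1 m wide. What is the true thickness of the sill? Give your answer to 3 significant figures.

True thickness t = w · sin(dip) = 8.1 × sin 20°
t = 8.1 × 0.3420 = 2.770 m

2.77 m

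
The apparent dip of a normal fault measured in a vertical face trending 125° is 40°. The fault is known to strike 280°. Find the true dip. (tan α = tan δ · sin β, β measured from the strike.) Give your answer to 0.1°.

β = acute angle between strike 280° and section 125° = 25°.
tan δ = tan α / sin β = tan 40° / sin 25° = 0.8391 / 0.4226 = 1.9855
δ = arctan(1.9855) = 63.27°

63.3°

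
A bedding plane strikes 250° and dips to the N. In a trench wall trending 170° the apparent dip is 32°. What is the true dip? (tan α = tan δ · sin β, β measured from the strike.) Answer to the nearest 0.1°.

The section is 80° from the strike.
tan δ = tan α / sin β = tan 32° / sin 80° = 0.6249 / 0.9848 = 0.6345
true dip = arctan 0.6345 = 32.40°

32.4°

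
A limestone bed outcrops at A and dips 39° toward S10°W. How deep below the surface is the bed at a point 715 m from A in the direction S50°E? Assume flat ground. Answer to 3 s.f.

The hole lies 60° from the dip direction, so the down-dip offset is 715 × cos 60° = 357.50 m.
Depth = down-dip offset × tan(dip) = 357.50 × tan 39° = 357.50 × 0.8098
Depth = 289.50 m

289 m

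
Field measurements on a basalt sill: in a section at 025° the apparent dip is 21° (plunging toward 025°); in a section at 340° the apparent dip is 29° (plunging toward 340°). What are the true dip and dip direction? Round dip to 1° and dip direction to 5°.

Each apparent-dip line lies in the plane. As unit vectors (x east, y north, z up), v₁ plunges 21°→025° and v₂ plunges 29°→340°.
n = v₁ × v₂ = (-0.116, 0.298, 0.577) (taken with n_z > 0).
Dip δ = arctan(|n_h|/n_z) = arctan(0.320/0.577) = 29.0°.
Dip direction = atan2(-0.116, 0.298) = 339° (azimuth of n's horizontal projection).

true dip 29°, dip direction 340°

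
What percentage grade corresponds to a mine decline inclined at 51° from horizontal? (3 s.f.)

grade % = 100 × tan 51° = 100 × 1.2349

123%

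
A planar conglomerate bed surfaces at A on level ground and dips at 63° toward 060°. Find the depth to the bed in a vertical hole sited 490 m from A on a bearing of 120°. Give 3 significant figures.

481 m

The hole lies 60° from the dip direction, so the down-dip offset is 490 × cos 60° = 245.00 m.
Depth = down-dip offset × tan(dip) = 245.00 × tan 63° = 245.00 × 1.9626
Depth = 480.84 m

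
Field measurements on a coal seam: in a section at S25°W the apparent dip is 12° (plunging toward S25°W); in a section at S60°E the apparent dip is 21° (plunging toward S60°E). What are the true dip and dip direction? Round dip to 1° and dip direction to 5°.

true dip 23°, dip direction 145°

Represent each trace as a vector plunging at its apparent dip toward its trend (east-north-up frame): v₁ = (-0.413, -0.887, -0.208), v₂ = (0.809, -0.467, -0.358).
The plane normal is n = v₁ × v₂ ∝ (0.221, -0.316, 0.910).
True dip = arccos(n_z / |n|) = arccos(0.9207) = 23.0°.
Dip direction = azimuth of (n_x, n_y) = atan2(0.221, -0.316) = 145°.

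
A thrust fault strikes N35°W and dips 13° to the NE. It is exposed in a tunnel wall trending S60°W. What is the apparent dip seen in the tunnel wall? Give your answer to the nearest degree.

13°

Angle between strike (N35°W) and section (S60°W): β = 85°.
tan α = tan 13° × sin 85° = 0.2309 × 0.9962 = 0.2300
apparent dip = arctan 0.2300 = 12.95°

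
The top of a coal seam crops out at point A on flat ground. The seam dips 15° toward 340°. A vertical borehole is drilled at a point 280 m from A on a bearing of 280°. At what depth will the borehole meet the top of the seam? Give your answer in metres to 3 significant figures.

37.5 m

The hole lies 60° from the dip direction, so the down-dip offset is 280 × cos 60° = 140.00 m.
Depth = down-dip offset × tan(dip) = 140.00 × tan 15° = 140.00 × 0.2679
Depth = 37.51 m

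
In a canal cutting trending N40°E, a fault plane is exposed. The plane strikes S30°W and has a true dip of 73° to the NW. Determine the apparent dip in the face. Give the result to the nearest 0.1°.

29.6°

The section lies 10° from the strike.
tan(apparent dip) = tan 73° · sin 10° = 0.5680
α = arctan(0.5680) = 29.60°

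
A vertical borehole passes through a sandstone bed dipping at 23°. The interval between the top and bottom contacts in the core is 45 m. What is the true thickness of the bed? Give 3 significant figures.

41.4 m

True thickness t = h · cos(dip) = 45 × cos 23°
t = 45 × 0.9205 = 41.423 m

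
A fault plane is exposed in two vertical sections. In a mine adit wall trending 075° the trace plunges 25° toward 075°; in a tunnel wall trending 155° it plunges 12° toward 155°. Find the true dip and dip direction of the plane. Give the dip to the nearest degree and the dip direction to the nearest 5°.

true dip 26°, dip direction 090°

Represent each trace as a vector plunging at its apparent dip toward its trend (east-north-up frame): v₁ = (0.875, 0.235, -0.423), v₂ = (0.413, -0.887, -0.208).
n = v₁ × v₂ = (0.423, -0.007, 0.873) (taken with n_z > 0).
Dip δ = arctan(|n_h|/n_z) = arctan(0.423/0.873) = 25.9°.
Dip direction = azimuth of (n_x, n_y) = atan2(0.423, -0.007) = 91°.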